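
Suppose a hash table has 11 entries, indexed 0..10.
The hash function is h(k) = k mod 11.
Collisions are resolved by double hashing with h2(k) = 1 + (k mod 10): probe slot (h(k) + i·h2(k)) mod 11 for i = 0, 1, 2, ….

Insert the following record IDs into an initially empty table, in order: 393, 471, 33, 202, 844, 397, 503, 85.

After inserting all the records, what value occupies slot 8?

393 hashes to 8; slot 8 is free -> place at 8.
471 hashes to 9; slot 9 is free -> place at 9.
33 hashes to 0; slot 0 is free -> place at 0.
202 hashes to 4; slot 4 is free -> place at 4.
844 hashes to 8, h2=5; 8 taken -> place at 2.
397 hashes to 1; slot 1 is free -> place at 1.
503 hashes to 8, h2=4; 8,1 taken -> place at 5.
85 hashes to 8, h2=6; 8 taken -> place at 3.
Table: [33, 397, 844, 85, 202, 503, ∅, ∅, 393, 471, ∅]

393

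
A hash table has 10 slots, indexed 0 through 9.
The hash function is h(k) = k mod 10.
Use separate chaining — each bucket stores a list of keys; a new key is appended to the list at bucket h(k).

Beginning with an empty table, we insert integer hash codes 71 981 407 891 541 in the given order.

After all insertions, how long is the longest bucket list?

71 -> bucket 1
981 -> bucket 1 (collision)
407 -> bucket 7
891 -> bucket 1 (collision)
541 -> bucket 1 (collision)
Final buckets:
0: —
1: 71 -> 981 -> 891 -> 541
2: —
3: —
4: —
5: —
6: —
7: 407
8: —
9: —

4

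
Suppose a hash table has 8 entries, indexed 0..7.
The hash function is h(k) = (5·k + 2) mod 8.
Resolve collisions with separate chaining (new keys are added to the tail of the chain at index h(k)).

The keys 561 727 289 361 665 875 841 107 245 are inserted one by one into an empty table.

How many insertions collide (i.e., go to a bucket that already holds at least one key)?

561 → bucket 7
727 → bucket 5
289 → bucket 7 (collision)
361 → bucket 7 (collision)
665 → bucket 7 (collision)
875 → bucket 1
841 → bucket 7 (collision)
107 → bucket 1 (collision)
245 → bucket 3
Final buckets:
0: -
1: 875 -> 107
2: -
3: 245
4: -
5: 727
6: -
7: 561 -> 289 -> 361 -> 665 -> 841

5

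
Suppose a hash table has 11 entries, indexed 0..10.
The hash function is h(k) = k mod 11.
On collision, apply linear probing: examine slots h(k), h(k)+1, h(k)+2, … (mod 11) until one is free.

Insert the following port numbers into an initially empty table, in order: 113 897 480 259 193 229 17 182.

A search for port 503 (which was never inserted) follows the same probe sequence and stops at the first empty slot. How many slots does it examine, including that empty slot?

Insert 113: h=3, slot 3 empty -> index 3.
Insert 897: h=6, slot 6 empty -> index 6.
Insert 480: h=7, slot 7 empty -> index 7.
Insert 259: h=6, slots 6,7 occupied -> index 8.
Insert 193: h=6, slots 6,7,8 occupied -> index 9.
Insert 229: h=9, slot 9 occupied -> index 10.
Insert 17: h=6, slots 6,7,8,9,10 occupied -> index 0.
Insert 182: h=6, slots 6,7,8,9,10,0 occupied -> index 1.
Table: [17, 182, _, 113, _, _, 897, 480, 259, 193, 229]
Lookup 503: h=8, probe 8,9,10,0,1,2 → slot 2 empty, not found.

6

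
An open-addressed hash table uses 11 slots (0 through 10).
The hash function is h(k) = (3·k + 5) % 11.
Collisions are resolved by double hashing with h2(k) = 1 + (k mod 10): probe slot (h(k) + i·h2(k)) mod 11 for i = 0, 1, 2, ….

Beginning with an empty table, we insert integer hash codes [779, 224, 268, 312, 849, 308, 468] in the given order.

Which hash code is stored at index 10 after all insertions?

779

779 hashes to 10; slot 10 is free → place at 10.
224 hashes to 6; slot 6 is free → place at 6.
268 hashes to 6, h2=9; 6 taken → place at 4.
312 hashes to 6, h2=3; 6 taken → place at 9.
849 hashes to 0; slot 0 is free → place at 0.
308 hashes to 5; slot 5 is free → place at 5.
468 hashes to 1; slot 1 is free → place at 1.
Table: [849, 468, _, _, 268, 308, 224, _, _, 312, 779]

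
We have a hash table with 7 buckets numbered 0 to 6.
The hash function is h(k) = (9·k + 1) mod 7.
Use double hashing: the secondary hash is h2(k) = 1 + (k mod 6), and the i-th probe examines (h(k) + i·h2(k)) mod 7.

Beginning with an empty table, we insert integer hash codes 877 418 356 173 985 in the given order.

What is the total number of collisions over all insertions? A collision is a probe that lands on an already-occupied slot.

3

877 hashes to 5; slot 5 is free -> place at 5.
418 hashes to 4; slot 4 is free -> place at 4.
356 hashes to 6; slot 6 is free -> place at 6.
173 hashes to 4, h2=6; 4 taken -> place at 3.
985 hashes to 4, h2=2; 4,6 taken -> place at 1.
Table: [-, 985, -, 173, 418, 877, 356]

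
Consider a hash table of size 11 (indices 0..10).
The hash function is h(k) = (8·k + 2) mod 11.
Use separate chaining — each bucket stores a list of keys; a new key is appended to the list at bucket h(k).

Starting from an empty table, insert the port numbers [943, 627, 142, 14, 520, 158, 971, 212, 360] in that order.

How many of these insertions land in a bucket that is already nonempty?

4

943 → bucket 0
627 → bucket 2
142 → bucket 5
14 → bucket 4
520 → bucket 4 (collision)
158 → bucket 1
971 → bucket 4 (collision)
212 → bucket 4 (collision)
360 → bucket 0 (collision)
Final buckets:
0: 943 -> 360
1: 158
2: 627
3: .
4: 14 -> 520 -> 971 -> 212
5: 142
6: .
7: .
8: .
9: .
10: .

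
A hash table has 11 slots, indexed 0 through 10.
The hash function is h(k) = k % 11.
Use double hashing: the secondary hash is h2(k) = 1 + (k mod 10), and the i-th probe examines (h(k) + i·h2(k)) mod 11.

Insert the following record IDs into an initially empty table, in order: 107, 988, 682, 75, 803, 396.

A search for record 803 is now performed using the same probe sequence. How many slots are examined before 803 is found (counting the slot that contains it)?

107: h=8 => slot 8
988: h=9 => slot 9
682: h=0 => slot 0
75: h=9, h2=6, probe 9,4 => slot 4
803: h=0, h2=4, probe 0,4,8,1 => slot 1
396: h=0, h2=7, probe 0,7 => slot 7
Table: [682, 803, _, _, 75, _, _, 396, 107, 988, _]
Lookup 803: h=0, h2=4, probe 0,4,8,1 → found at 1.

4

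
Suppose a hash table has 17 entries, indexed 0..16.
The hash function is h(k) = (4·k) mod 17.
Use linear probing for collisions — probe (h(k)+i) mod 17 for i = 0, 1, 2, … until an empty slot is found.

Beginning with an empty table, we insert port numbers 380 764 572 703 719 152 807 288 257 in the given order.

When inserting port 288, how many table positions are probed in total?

4

Insert 380: h=7, slot 7 empty => index 7.
Insert 764: h=13, slot 13 empty => index 13.
Insert 572: h=10, slot 10 empty => index 10.
Insert 703: h=7, slot 7 occupied => index 8.
Insert 719: h=3, slot 3 empty => index 3.
Insert 152: h=13, slot 13 occupied => index 14.
Insert 807: h=15, slot 15 empty => index 15.
Insert 288: h=13, slots 13,14,15 occupied => index 16.
Insert 257: h=8, slot 8 occupied => index 9.
Table: [-, -, -, 719, -, -, -, 380, 703, 257, 572, -, -, 764, 152, 807, 288]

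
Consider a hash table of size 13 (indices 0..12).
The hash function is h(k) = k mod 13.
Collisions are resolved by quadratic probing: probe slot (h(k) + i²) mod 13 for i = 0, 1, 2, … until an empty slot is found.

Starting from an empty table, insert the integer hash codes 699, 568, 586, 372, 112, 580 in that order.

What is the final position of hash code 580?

4

699 hashes to 10; slot 10 is free → place at 10.
568 hashes to 9; slot 9 is free → place at 9.
586 hashes to 1; slot 1 is free → place at 1.
372 hashes to 8; slot 8 is free → place at 8.
112 hashes to 8; 8,9 taken → place at 12.
580 hashes to 8; 8,9,12 taken → place at 4.
Table: [—, 586, —, —, 580, —, —, —, 372, 568, 699, —, 112]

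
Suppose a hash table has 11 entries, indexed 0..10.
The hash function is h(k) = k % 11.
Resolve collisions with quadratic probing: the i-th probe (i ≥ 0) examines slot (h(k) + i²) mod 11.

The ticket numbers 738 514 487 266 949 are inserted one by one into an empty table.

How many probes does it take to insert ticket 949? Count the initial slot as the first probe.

738: h=1 => slot 1
514: h=8 => slot 8
487: h=3 => slot 3
266: h=2 => slot 2
949: h=3, probe 3,4 => slot 4
Table: [—, 738, 266, 487, 949, —, —, —, 514, —, —]

2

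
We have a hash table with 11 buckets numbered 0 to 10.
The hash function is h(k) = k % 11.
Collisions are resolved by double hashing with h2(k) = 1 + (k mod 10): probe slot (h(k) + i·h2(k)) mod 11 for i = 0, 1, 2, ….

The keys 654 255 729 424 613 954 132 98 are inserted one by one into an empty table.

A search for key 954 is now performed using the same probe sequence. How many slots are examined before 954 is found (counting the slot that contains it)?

654 hashes to 5; slot 5 is free -> place at 5.
255 hashes to 2; slot 2 is free -> place at 2.
729 hashes to 3; slot 3 is free -> place at 3.
424 hashes to 6; slot 6 is free -> place at 6.
613 hashes to 8; slot 8 is free -> place at 8.
954 hashes to 8, h2=5; 8,2 taken -> place at 7.
132 hashes to 0; slot 0 is free -> place at 0.
98 hashes to 10; slot 10 is free -> place at 10.
Table: [132, —, 255, 729, —, 654, 424, 954, 613, —, 98]
Lookup 954: h=8, h2=5, probe 8,2,7 → found at 7.

3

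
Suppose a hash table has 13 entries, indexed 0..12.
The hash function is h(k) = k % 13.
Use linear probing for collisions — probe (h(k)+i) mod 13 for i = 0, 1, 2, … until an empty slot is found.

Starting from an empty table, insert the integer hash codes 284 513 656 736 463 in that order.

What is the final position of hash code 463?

284: h=11 => slot 11
513: h=6 => slot 6
656: h=6, probe 6,7 => slot 7
736: h=8 => slot 8
463: h=8, probe 8,9 => slot 9
Table: [∅, ∅, ∅, ∅, ∅, ∅, 513, 656, 736, 463, ∅, 284, ∅]

9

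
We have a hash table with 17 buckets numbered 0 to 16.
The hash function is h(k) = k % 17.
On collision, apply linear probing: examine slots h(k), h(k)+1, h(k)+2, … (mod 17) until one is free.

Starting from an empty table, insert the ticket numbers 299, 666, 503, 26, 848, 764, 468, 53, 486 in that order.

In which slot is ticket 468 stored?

299 hashes to 10; slot 10 is free → place at 10.
666 hashes to 3; slot 3 is free → place at 3.
503 hashes to 10; 10 taken → place at 11.
26 hashes to 9; slot 9 is free → place at 9.
848 hashes to 15; slot 15 is free → place at 15.
764 hashes to 16; slot 16 is free → place at 16.
468 hashes to 9; 9,10,11 taken → place at 12.
53 hashes to 2; slot 2 is free → place at 2.
486 hashes to 10; 10,11,12 taken → place at 13.
Table: [-, -, 53, 666, -, -, -, -, -, 26, 299, 503, 468, 486, -, 848, 764]

12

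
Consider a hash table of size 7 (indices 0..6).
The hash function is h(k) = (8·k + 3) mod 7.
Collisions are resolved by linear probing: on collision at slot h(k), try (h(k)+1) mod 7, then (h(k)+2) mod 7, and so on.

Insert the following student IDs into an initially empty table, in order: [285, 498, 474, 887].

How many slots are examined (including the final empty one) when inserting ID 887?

3

Insert 285: h=1, slot 1 empty → index 1.
Insert 498: h=4, slot 4 empty → index 4.
Insert 474: h=1, slot 1 occupied → index 2.
Insert 887: h=1, slots 1,2 occupied → index 3.
Table: [∅, 285, 474, 887, 498, ∅, ∅]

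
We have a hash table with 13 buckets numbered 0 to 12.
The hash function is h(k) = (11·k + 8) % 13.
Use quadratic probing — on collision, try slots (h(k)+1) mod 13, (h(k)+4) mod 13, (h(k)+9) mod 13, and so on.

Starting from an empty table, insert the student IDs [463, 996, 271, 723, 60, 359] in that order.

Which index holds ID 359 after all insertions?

8

463 hashes to 5; slot 5 is free -> place at 5.
996 hashes to 5; 5 taken -> place at 6.
271 hashes to 12; slot 12 is free -> place at 12.
723 hashes to 5; 5,6 taken -> place at 9.
60 hashes to 5; 5,6,9 taken -> place at 1.
359 hashes to 5; 5,6,9,1 taken -> place at 8.
Table: [-, 60, -, -, -, 463, 996, -, 359, 723, -, -, 271]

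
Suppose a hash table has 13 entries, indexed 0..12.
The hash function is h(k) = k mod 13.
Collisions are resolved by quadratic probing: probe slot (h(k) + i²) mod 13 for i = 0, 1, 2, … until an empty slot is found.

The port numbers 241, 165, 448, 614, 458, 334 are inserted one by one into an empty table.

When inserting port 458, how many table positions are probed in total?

241 hashes to 7; slot 7 is free -> place at 7.
165 hashes to 9; slot 9 is free -> place at 9.
448 hashes to 6; slot 6 is free -> place at 6.
614 hashes to 3; slot 3 is free -> place at 3.
458 hashes to 3; 3 taken -> place at 4.
334 hashes to 9; 9 taken -> place at 10.
Table: [., ., ., 614, 458, ., 448, 241, ., 165, 334, ., .]

2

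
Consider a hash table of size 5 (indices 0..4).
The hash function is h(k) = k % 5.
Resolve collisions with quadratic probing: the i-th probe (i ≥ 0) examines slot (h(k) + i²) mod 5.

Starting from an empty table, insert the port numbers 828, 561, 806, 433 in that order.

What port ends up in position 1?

828 hashes to 3; slot 3 is free => place at 3.
561 hashes to 1; slot 1 is free => place at 1.
806 hashes to 1; 1 taken => place at 2.
433 hashes to 3; 3 taken => place at 4.
Table: [∅, 561, 806, 828, 433]

561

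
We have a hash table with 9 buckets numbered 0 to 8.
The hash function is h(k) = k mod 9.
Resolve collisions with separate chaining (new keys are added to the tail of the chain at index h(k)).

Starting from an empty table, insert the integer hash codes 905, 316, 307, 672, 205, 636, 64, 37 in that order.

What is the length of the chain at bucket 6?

2

905 -> bucket 5
316 -> bucket 1
307 -> bucket 1 (collision)
672 -> bucket 6
205 -> bucket 7
636 -> bucket 6 (collision)
64 -> bucket 1 (collision)
37 -> bucket 1 (collision)
Final buckets:
0: ∅
1: 316 -> 307 -> 64 -> 37
2: ∅
3: ∅
4: ∅
5: 905
6: 672 -> 636
7: 205
8: ∅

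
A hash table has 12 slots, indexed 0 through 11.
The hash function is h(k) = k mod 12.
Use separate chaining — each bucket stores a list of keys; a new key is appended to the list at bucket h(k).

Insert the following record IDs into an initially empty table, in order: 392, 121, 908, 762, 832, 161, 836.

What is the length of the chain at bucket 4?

1

Insert 392: h=8, bucket 8 empty → new chain.
Insert 121: h=1, bucket 1 empty → new chain.
Insert 908: h=8, bucket 8 nonempty → append to chain.
Insert 762: h=6, bucket 6 empty → new chain.
Insert 832: h=4, bucket 4 empty → new chain.
Insert 161: h=5, bucket 5 empty → new chain.
Insert 836: h=8, bucket 8 nonempty → append to chain.
Final buckets:
0: —
1: 121
2: —
3: —
4: 832
5: 161
6: 762
7: —
8: 392 -> 908 -> 836
9: —
10: —
11: —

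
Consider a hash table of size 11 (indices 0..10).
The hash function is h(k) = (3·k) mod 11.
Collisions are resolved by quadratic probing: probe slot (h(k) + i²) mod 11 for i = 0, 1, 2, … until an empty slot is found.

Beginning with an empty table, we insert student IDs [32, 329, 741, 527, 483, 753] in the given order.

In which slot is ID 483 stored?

2

Insert 32: h=8, slot 8 empty → index 8.
Insert 329: h=8, slot 8 occupied → index 9.
Insert 741: h=1, slot 1 empty → index 1.
Insert 527: h=8, slots 8,9,1 occupied → index 6.
Insert 483: h=8, slots 8,9,1,6 occupied → index 2.
Insert 753: h=4, slot 4 empty → index 4.
Table: [∅, 741, 483, ∅, 753, ∅, 527, ∅, 32, 329, ∅]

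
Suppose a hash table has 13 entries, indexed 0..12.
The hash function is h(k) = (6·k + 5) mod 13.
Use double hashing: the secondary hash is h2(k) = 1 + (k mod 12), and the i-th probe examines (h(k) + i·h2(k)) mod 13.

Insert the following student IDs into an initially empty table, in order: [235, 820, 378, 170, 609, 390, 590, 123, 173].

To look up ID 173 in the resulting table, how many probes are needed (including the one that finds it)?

4

Insert 235: h=11, slot 11 empty → index 11.
Insert 820: h=11, h2=5, slot 11 occupied → index 3.
Insert 378: h=11, h2=7, slot 11 occupied → index 5.
Insert 170: h=11, h2=3, slot 11 occupied → index 1.
Insert 609: h=6, slot 6 empty → index 6.
Insert 390: h=5, h2=7, slot 5 occupied → index 12.
Insert 590: h=9, slot 9 empty → index 9.
Insert 123: h=2, slot 2 empty → index 2.
Insert 173: h=3, h2=6, slots 3,9,2 occupied → index 8.
Table: [-, 170, 123, 820, -, 378, 609, -, 173, 590, -, 235, 390]
Lookup 173: h=3, h2=6, probe 3,9,2,8 → found at 8.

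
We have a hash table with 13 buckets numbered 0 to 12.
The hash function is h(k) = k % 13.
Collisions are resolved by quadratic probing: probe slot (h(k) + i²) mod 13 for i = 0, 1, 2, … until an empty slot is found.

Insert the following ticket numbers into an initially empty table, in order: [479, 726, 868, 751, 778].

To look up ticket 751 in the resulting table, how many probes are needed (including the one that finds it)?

479: h=11 → slot 11
726: h=11, probe 11,12 → slot 12
868: h=10 → slot 10
751: h=10, probe 10,11,1 → slot 1
778: h=11, probe 11,12,2 → slot 2
Table: [—, 751, 778, —, —, —, —, —, —, —, 868, 479, 726]
Lookup 751: h=10, probe 10,11,1 → found at 1.

3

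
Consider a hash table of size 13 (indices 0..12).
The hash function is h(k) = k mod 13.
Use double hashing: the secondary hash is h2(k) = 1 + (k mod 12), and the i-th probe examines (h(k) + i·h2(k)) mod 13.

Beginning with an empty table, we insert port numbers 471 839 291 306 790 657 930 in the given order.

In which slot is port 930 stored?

8

471: h=3 → slot 3
839: h=7 → slot 7
291: h=5 → slot 5
306: h=7, h2=7, probe 7,1 → slot 1
790: h=10 → slot 10
657: h=7, h2=10, probe 7,4 → slot 4
930: h=7, h2=7, probe 7,1,8 → slot 8
Table: [_, 306, _, 471, 657, 291, _, 839, 930, _, 790, _, _]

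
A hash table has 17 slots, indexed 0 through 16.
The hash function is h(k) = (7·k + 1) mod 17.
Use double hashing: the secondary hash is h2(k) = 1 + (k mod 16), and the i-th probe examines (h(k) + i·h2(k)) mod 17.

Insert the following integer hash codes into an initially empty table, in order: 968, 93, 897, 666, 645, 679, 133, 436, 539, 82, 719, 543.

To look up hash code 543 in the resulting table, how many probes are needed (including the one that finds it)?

968: h=11 → slot 11
93: h=6 → slot 6
897: h=7 → slot 7
666: h=5 → slot 5
645: h=11, h2=6, probe 11,0 → slot 0
679: h=11, h2=8, probe 11,2 → slot 2
133: h=14 → slot 14
436: h=10 → slot 10
539: h=0, h2=12, probe 0,12 → slot 12
82: h=14, h2=3, probe 14,0,3 → slot 3
719: h=2, h2=16, probe 2,1 → slot 1
543: h=11, h2=16, probe 11,10,9 → slot 9
Table: [645, 719, 679, 82, —, 666, 93, 897, —, 543, 436, 968, 539, —, 133, —, —]
Lookup 543: h=11, h2=16, probe 11,10,9 → found at 9.

3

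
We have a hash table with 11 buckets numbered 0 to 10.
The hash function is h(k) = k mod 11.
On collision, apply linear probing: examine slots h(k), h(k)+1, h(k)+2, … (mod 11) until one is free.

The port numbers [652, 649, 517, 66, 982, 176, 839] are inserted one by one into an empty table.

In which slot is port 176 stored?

5

652 hashes to 3; slot 3 is free => place at 3.
649 hashes to 0; slot 0 is free => place at 0.
517 hashes to 0; 0 taken => place at 1.
66 hashes to 0; 0,1 taken => place at 2.
982 hashes to 3; 3 taken => place at 4.
176 hashes to 0; 0,1,2,3,4 taken => place at 5.
839 hashes to 3; 3,4,5 taken => place at 6.
Table: [649, 517, 66, 652, 982, 176, 839, —, —, —, —]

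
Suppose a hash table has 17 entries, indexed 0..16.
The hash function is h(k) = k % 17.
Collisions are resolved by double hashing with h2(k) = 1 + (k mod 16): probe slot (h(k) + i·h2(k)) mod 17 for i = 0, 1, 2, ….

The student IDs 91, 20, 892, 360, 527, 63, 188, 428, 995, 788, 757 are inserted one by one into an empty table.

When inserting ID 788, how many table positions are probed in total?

91 hashes to 6; slot 6 is free -> place at 6.
20 hashes to 3; slot 3 is free -> place at 3.
892 hashes to 8; slot 8 is free -> place at 8.
360 hashes to 3, h2=9; 3 taken -> place at 12.
527 hashes to 0; slot 0 is free -> place at 0.
63 hashes to 12, h2=16; 12 taken -> place at 11.
188 hashes to 1; slot 1 is free -> place at 1.
428 hashes to 3, h2=13; 3 taken -> place at 16.
995 hashes to 9; slot 9 is free -> place at 9.
788 hashes to 6, h2=5; 6,11,16 taken -> place at 4.
757 hashes to 9, h2=6; 9 taken -> place at 15.
Table: [527, 188, ∅, 20, 788, ∅, 91, ∅, 892, 995, ∅, 63, 360, ∅, ∅, 757, 428]

4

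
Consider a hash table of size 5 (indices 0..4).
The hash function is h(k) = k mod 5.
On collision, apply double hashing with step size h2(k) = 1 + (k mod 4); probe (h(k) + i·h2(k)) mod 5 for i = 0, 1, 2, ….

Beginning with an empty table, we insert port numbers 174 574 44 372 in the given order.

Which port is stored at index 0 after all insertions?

44

174: h=4 => slot 4
574: h=4, h2=3, probe 4,2 => slot 2
44: h=4, h2=1, probe 4,0 => slot 0
372: h=2, h2=1, probe 2,3 => slot 3
Table: [44, ∅, 574, 372, 174]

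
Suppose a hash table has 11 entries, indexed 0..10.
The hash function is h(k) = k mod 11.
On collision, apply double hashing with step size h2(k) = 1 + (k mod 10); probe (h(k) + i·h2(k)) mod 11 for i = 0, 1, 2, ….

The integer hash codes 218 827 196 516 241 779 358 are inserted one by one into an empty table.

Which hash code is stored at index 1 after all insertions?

241

218: h=9 -> slot 9
827: h=2 -> slot 2
196: h=9, h2=7, probe 9,5 -> slot 5
516: h=10 -> slot 10
241: h=10, h2=2, probe 10,1 -> slot 1
779: h=9, h2=10, probe 9,8 -> slot 8
358: h=6 -> slot 6
Table: [_, 241, 827, _, _, 196, 358, _, 779, 218, 516]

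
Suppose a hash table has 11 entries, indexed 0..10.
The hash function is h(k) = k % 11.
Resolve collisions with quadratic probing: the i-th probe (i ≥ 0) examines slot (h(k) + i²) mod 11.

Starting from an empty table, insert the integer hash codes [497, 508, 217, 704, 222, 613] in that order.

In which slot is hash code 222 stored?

Insert 497: h=2, slot 2 empty -> index 2.
Insert 508: h=2, slot 2 occupied -> index 3.
Insert 217: h=8, slot 8 empty -> index 8.
Insert 704: h=0, slot 0 empty -> index 0.
Insert 222: h=2, slots 2,3 occupied -> index 6.
Insert 613: h=8, slot 8 occupied -> index 9.
Table: [704, -, 497, 508, -, -, 222, -, 217, 613, -]

6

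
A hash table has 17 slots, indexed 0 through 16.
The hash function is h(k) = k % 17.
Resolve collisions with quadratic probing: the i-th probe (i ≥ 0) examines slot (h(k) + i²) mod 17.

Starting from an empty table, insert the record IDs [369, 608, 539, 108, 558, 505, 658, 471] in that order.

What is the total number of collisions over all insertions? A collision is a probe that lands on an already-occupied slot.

369: h=12 => slot 12
608: h=13 => slot 13
539: h=12, probe 12,13,16 => slot 16
108: h=6 => slot 6
558: h=14 => slot 14
505: h=12, probe 12,13,16,4 => slot 4
658: h=12, probe 12,13,16,4,11 => slot 11
471: h=12, probe 12,13,16,4,11,3 => slot 3
Table: [∅, ∅, ∅, 471, 505, ∅, 108, ∅, ∅, ∅, ∅, 658, 369, 608, 558, ∅, 539]

14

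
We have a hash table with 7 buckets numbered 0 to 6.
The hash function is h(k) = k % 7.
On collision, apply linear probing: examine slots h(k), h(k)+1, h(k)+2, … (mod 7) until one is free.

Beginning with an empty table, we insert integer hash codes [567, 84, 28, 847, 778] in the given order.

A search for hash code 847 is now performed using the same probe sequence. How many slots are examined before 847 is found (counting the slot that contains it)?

567: h=0 -> slot 0
84: h=0, probe 0,1 -> slot 1
28: h=0, probe 0,1,2 -> slot 2
847: h=0, probe 0,1,2,3 -> slot 3
778: h=1, probe 1,2,3,4 -> slot 4
Table: [567, 84, 28, 847, 778, -, -]
Lookup 847: h=0, probe 0,1,2,3 → found at 3.

4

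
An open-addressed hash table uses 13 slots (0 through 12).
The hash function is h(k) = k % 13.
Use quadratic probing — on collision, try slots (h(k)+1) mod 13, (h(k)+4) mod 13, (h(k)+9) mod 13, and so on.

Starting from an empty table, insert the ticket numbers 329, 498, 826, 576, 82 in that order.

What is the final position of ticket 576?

329 hashes to 4; slot 4 is free => place at 4.
498 hashes to 4; 4 taken => place at 5.
826 hashes to 7; slot 7 is free => place at 7.
576 hashes to 4; 4,5 taken => place at 8.
82 hashes to 4; 4,5,8 taken => place at 0.
Table: [82, ., ., ., 329, 498, ., 826, 576, ., ., ., .]

8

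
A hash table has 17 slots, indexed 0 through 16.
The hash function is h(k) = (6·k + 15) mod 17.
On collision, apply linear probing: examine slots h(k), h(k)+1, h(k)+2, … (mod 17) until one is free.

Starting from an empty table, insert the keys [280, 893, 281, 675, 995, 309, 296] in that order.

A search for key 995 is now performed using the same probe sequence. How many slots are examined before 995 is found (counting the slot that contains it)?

280 hashes to 12; slot 12 is free → place at 12.
893 hashes to 1; slot 1 is free → place at 1.
281 hashes to 1; 1 taken → place at 2.
675 hashes to 2; 2 taken → place at 3.
995 hashes to 1; 1,2,3 taken → place at 4.
309 hashes to 16; slot 16 is free → place at 16.
296 hashes to 6; slot 6 is free → place at 6.
Table: [-, 893, 281, 675, 995, -, 296, -, -, -, -, -, 280, -, -, -, 309]
Lookup 995: h=1, probe 1,2,3,4 → found at 4.

4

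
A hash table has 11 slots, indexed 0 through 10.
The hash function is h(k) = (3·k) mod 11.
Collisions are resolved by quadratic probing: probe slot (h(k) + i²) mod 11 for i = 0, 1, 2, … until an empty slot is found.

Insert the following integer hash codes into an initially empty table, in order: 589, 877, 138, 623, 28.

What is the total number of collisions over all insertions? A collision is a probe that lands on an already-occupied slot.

3

589: h=7 -> slot 7
877: h=2 -> slot 2
138: h=7, probe 7,8 -> slot 8
623: h=10 -> slot 10
28: h=7, probe 7,8,0 -> slot 0
Table: [28, _, 877, _, _, _, _, 589, 138, _, 623]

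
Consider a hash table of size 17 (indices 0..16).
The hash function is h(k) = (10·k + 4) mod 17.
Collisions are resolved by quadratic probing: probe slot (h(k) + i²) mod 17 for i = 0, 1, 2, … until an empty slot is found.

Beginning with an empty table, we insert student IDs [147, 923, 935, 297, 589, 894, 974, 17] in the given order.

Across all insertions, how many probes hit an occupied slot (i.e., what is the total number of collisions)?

4

Insert 147: h=12, slot 12 empty → index 12.
Insert 923: h=3, slot 3 empty → index 3.
Insert 935: h=4, slot 4 empty → index 4.
Insert 297: h=16, slot 16 empty → index 16.
Insert 589: h=12, slot 12 occupied → index 13.
Insert 894: h=2, slot 2 empty → index 2.
Insert 974: h=3, slots 3,4 occupied → index 7.
Insert 17: h=4, slot 4 occupied → index 5.
Table: [., ., 894, 923, 935, 17, ., 974, ., ., ., ., 147, 589, ., ., 297]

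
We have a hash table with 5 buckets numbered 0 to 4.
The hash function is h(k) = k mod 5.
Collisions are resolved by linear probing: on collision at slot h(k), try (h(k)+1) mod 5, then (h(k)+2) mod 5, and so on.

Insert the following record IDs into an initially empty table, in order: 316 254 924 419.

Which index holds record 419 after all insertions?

316 hashes to 1; slot 1 is free => place at 1.
254 hashes to 4; slot 4 is free => place at 4.
924 hashes to 4; 4 taken => place at 0.
419 hashes to 4; 4,0,1 taken => place at 2.
Table: [924, 316, 419, —, 254]

2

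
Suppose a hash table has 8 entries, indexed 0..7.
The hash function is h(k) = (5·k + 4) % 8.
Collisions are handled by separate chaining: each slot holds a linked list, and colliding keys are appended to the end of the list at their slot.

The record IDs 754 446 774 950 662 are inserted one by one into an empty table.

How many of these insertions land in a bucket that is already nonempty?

754 → bucket 6
446 → bucket 2
774 → bucket 2 (collision)
950 → bucket 2 (collision)
662 → bucket 2 (collision)
Final buckets:
0: .
1: .
2: 446 -> 774 -> 950 -> 662
3: .
4: .
5: .
6: 754
7: .

3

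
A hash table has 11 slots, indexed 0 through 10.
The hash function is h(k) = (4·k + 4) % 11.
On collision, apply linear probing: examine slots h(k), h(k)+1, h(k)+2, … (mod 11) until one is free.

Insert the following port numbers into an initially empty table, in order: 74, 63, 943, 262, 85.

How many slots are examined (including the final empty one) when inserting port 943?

74 hashes to 3; slot 3 is free → place at 3.
63 hashes to 3; 3 taken → place at 4.
943 hashes to 3; 3,4 taken → place at 5.
262 hashes to 7; slot 7 is free → place at 7.
85 hashes to 3; 3,4,5 taken → place at 6.
Table: [-, -, -, 74, 63, 943, 85, 262, -, -, -]

3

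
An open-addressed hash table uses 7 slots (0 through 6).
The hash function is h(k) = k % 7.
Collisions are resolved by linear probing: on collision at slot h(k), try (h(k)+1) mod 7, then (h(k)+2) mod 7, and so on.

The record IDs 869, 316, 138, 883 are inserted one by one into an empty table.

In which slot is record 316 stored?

2

869 hashes to 1; slot 1 is free → place at 1.
316 hashes to 1; 1 taken → place at 2.
138 hashes to 5; slot 5 is free → place at 5.
883 hashes to 1; 1,2 taken → place at 3.
Table: [—, 869, 316, 883, —, 138, —]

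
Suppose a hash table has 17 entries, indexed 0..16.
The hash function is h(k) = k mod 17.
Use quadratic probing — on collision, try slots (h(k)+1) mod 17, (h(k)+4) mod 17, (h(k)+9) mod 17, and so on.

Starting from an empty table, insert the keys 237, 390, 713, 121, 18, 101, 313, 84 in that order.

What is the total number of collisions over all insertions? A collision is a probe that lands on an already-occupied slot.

10

237 hashes to 16; slot 16 is free => place at 16.
390 hashes to 16; 16 taken => place at 0.
713 hashes to 16; 16,0 taken => place at 3.
121 hashes to 2; slot 2 is free => place at 2.
18 hashes to 1; slot 1 is free => place at 1.
101 hashes to 16; 16,0,3 taken => place at 8.
313 hashes to 7; slot 7 is free => place at 7.
84 hashes to 16; 16,0,3,8 taken => place at 15.
Table: [390, 18, 121, 713, ., ., ., 313, 101, ., ., ., ., ., ., 84, 237]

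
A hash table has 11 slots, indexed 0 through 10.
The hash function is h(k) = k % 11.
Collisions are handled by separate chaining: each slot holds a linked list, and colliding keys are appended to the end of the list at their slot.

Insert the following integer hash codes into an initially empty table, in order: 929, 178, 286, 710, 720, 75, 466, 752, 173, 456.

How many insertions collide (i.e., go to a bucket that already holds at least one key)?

3

929 -> bucket 5
178 -> bucket 2
286 -> bucket 0
710 -> bucket 6
720 -> bucket 5 (collision)
75 -> bucket 9
466 -> bucket 4
752 -> bucket 4 (collision)
173 -> bucket 8
456 -> bucket 5 (collision)
Final buckets:
0: 286
1: —
2: 178
3: —
4: 466 -> 752
5: 929 -> 720 -> 456
6: 710
7: —
8: 173
9: 75
10: —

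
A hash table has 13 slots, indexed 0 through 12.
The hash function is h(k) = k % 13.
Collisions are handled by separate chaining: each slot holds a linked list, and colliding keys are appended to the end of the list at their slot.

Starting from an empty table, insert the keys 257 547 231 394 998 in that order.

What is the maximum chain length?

Insert 257: h=10, bucket 10 empty -> new chain.
Insert 547: h=1, bucket 1 empty -> new chain.
Insert 231: h=10, bucket 10 nonempty -> append to chain.
Insert 394: h=4, bucket 4 empty -> new chain.
Insert 998: h=10, bucket 10 nonempty -> append to chain.
Final buckets:
0: ∅
1: 547
2: ∅
3: ∅
4: 394
5: ∅
6: ∅
7: ∅
8: ∅
9: ∅
10: 257 -> 231 -> 998
11: ∅
12: ∅

3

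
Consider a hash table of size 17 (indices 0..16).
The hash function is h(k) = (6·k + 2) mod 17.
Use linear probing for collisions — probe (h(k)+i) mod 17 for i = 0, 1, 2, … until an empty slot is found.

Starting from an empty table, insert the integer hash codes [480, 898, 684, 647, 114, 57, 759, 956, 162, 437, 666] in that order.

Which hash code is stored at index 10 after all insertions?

480 hashes to 9; slot 9 is free => place at 9.
898 hashes to 1; slot 1 is free => place at 1.
684 hashes to 9; 9 taken => place at 10.
647 hashes to 8; slot 8 is free => place at 8.
114 hashes to 6; slot 6 is free => place at 6.
57 hashes to 4; slot 4 is free => place at 4.
759 hashes to 0; slot 0 is free => place at 0.
956 hashes to 9; 9,10 taken => place at 11.
162 hashes to 5; slot 5 is free => place at 5.
437 hashes to 6; 6 taken => place at 7.
666 hashes to 3; slot 3 is free => place at 3.
Table: [759, 898, -, 666, 57, 162, 114, 437, 647, 480, 684, 956, -, -, -, -, -]

684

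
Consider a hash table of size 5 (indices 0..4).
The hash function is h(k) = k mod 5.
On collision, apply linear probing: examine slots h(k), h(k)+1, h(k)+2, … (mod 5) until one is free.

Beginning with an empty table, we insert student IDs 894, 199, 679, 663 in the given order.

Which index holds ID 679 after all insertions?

Insert 894: h=4, slot 4 empty → index 4.
Insert 199: h=4, slot 4 occupied → index 0.
Insert 679: h=4, slots 4,0 occupied → index 1.
Insert 663: h=3, slot 3 empty → index 3.
Table: [199, 679, -, 663, 894]

1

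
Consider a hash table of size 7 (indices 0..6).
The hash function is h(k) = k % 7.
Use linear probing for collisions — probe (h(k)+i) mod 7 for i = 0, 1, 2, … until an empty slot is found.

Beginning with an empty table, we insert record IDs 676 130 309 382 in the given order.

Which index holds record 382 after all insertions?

676: h=4 -> slot 4
130: h=4, probe 4,5 -> slot 5
309: h=1 -> slot 1
382: h=4, probe 4,5,6 -> slot 6
Table: [., 309, ., ., 676, 130, 382]

6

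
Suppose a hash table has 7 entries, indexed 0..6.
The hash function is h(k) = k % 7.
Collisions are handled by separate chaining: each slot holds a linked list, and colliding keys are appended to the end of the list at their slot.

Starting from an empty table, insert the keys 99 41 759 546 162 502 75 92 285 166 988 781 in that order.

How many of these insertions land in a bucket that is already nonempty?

Insert 99: h=1, bucket 1 empty -> new chain.
Insert 41: h=6, bucket 6 empty -> new chain.
Insert 759: h=3, bucket 3 empty -> new chain.
Insert 546: h=0, bucket 0 empty -> new chain.
Insert 162: h=1, bucket 1 nonempty -> append to chain.
Insert 502: h=5, bucket 5 empty -> new chain.
Insert 75: h=5, bucket 5 nonempty -> append to chain.
Insert 92: h=1, bucket 1 nonempty -> append to chain.
Insert 285: h=5, bucket 5 nonempty -> append to chain.
Insert 166: h=5, bucket 5 nonempty -> append to chain.
Insert 988: h=1, bucket 1 nonempty -> append to chain.
Insert 781: h=4, bucket 4 empty -> new chain.
Final buckets:
0: 546
1: 99 -> 162 -> 92 -> 988
2: —
3: 759
4: 781
5: 502 -> 75 -> 285 -> 166
6: 41

6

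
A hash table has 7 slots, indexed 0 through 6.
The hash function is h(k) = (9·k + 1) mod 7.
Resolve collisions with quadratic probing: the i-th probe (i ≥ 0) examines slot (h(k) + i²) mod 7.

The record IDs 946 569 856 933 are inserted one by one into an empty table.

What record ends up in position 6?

946 hashes to 3; slot 3 is free => place at 3.
569 hashes to 5; slot 5 is free => place at 5.
856 hashes to 5; 5 taken => place at 6.
933 hashes to 5; 5,6 taken => place at 2.
Table: [., ., 933, 946, ., 569, 856]

856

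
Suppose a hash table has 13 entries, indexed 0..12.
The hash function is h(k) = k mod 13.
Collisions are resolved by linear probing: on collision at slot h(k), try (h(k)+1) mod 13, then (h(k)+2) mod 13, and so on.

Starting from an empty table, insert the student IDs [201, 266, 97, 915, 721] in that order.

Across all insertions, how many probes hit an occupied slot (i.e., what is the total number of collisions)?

Insert 201: h=6, slot 6 empty → index 6.
Insert 266: h=6, slot 6 occupied → index 7.
Insert 97: h=6, slots 6,7 occupied → index 8.
Insert 915: h=5, slot 5 empty → index 5.
Insert 721: h=6, slots 6,7,8 occupied → index 9.
Table: [_, _, _, _, _, 915, 201, 266, 97, 721, _, _, _]

6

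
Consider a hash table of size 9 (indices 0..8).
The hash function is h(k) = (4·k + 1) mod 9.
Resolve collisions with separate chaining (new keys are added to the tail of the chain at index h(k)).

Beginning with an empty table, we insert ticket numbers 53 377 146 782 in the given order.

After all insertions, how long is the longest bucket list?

Insert 53: h=6, bucket 6 empty → new chain.
Insert 377: h=6, bucket 6 nonempty → append to chain.
Insert 146: h=0, bucket 0 empty → new chain.
Insert 782: h=6, bucket 6 nonempty → append to chain.
Final buckets:
0: 146
1: .
2: .
3: .
4: .
5: .
6: 53 -> 377 -> 782
7: .
8: .

3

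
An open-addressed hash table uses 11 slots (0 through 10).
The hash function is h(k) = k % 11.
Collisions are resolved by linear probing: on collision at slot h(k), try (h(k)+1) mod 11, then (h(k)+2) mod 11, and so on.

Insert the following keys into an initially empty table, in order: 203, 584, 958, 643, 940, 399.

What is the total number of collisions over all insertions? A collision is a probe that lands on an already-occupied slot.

203 hashes to 5; slot 5 is free => place at 5.
584 hashes to 1; slot 1 is free => place at 1.
958 hashes to 1; 1 taken => place at 2.
643 hashes to 5; 5 taken => place at 6.
940 hashes to 5; 5,6 taken => place at 7.
399 hashes to 3; slot 3 is free => place at 3.
Table: [—, 584, 958, 399, —, 203, 643, 940, —, —, —]

4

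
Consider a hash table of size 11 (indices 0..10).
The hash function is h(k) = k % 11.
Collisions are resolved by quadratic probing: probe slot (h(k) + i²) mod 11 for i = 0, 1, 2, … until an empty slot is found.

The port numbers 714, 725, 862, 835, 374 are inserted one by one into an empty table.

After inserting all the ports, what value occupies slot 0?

714: h=10 => slot 10
725: h=10, probe 10,0 => slot 0
862: h=4 => slot 4
835: h=10, probe 10,0,3 => slot 3
374: h=0, probe 0,1 => slot 1
Table: [725, 374, —, 835, 862, —, —, —, —, —, 714]

725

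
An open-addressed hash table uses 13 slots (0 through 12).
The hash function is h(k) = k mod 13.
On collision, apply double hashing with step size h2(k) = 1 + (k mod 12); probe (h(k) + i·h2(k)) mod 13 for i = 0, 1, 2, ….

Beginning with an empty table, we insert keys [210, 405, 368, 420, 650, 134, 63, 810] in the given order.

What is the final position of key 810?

210 hashes to 2; slot 2 is free -> place at 2.
405 hashes to 2, h2=10; 2 taken -> place at 12.
368 hashes to 4; slot 4 is free -> place at 4.
420 hashes to 4, h2=1; 4 taken -> place at 5.
650 hashes to 0; slot 0 is free -> place at 0.
134 hashes to 4, h2=3; 4 taken -> place at 7.
63 hashes to 11; slot 11 is free -> place at 11.
810 hashes to 4, h2=7; 4,11,5,12 taken -> place at 6.
Table: [650, —, 210, —, 368, 420, 810, 134, —, —, —, 63, 405]

6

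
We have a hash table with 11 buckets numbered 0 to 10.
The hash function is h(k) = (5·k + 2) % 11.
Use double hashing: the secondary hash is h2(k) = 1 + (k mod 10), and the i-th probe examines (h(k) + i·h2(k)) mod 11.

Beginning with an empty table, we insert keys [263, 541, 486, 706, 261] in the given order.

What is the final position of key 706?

0

263: h=8 → slot 8
541: h=1 → slot 1
486: h=1, h2=7, probe 1,8,4 → slot 4
706: h=1, h2=7, probe 1,8,4,0 → slot 0
261: h=9 → slot 9
Table: [706, 541, —, —, 486, —, —, —, 263, 261, —]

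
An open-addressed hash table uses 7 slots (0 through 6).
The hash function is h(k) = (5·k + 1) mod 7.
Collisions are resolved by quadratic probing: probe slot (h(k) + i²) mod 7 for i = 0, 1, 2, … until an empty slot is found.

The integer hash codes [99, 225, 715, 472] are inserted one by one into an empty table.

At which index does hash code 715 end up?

3

99 hashes to 6; slot 6 is free => place at 6.
225 hashes to 6; 6 taken => place at 0.
715 hashes to 6; 6,0 taken => place at 3.
472 hashes to 2; slot 2 is free => place at 2.
Table: [225, -, 472, 715, -, -, 99]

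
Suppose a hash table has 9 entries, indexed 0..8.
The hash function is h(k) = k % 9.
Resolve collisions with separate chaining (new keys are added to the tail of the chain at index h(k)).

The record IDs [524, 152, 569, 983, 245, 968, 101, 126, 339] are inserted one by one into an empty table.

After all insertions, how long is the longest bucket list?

5

524 -> bucket 2
152 -> bucket 8
569 -> bucket 2 (collision)
983 -> bucket 2 (collision)
245 -> bucket 2 (collision)
968 -> bucket 5
101 -> bucket 2 (collision)
126 -> bucket 0
339 -> bucket 6
Final buckets:
0: 126
1: —
2: 524 -> 569 -> 983 -> 245 -> 101
3: —
4: —
5: 968
6: 339
7: —
8: 152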